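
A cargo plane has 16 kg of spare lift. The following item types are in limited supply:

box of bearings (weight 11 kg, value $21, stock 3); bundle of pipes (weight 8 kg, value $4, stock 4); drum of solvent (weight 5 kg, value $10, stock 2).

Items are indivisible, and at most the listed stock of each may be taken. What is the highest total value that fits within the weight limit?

$31

Best selections within weight 16 and stock limits:
- 1×box of bearings + 1×drum of solvent: weight 16, value 31
- 1×box of bearings: weight 11, value 21
- 2×drum of solvent: weight 10, value 20
- 1×bundle of pipes + 1×drum of solvent: weight 13, value 14
Best: $31.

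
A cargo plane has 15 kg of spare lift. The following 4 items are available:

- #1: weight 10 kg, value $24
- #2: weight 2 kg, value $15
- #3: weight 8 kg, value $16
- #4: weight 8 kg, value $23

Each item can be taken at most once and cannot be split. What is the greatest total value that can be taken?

$39

This is a 0/1 knapsack; check combinations near the capacity.
- #1+#2: weight 10+2=12, value 24+15=39
- #2+#4: weight 2+8=10, value 15+23=38
- #2+#3: weight 2+8=10, value 15+16=31
Best: $39.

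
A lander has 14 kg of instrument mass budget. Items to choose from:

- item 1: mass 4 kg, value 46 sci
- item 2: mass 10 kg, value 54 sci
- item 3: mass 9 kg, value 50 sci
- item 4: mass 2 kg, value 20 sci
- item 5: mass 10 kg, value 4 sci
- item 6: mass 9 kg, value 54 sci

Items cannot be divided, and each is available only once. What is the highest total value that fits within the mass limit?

Check high-value combinations within 14 kg:
- item 1+item 6: mass 4+9=13, value 46+54=100
- item 1+item 2: mass 4+10=14, value 46+54=100
- item 1+item 3: mass 4+9=13, value 46+50=96
- item 4+item 6: mass 2+9=11, value 20+54=74
- item 2+item 4: mass 10+2=12, value 54+20=74
Best: 100 sci.

100 sci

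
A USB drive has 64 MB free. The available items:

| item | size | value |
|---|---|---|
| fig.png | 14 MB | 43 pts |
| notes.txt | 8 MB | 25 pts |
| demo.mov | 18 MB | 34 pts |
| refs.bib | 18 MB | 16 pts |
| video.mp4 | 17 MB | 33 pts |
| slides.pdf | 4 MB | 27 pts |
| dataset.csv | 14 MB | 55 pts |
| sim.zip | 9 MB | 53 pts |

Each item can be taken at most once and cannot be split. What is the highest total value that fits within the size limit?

This is a 0/1 knapsack; check combinations near the capacity.
- fig.png+demo.mov+slides.pdf+dataset.csv+sim.zip: size 14+18+4+14+9=59, value 43+34+27+55+53=212
- fig.png+video.mp4+slides.pdf+dataset.csv+sim.zip: size 14+17+4+14+9=58, value 43+33+27+55+53=211
- fig.png+notes.txt+demo.mov+dataset.csv+sim.zip: size 14+8+18+14+9=63, value 43+25+34+55+53=210
Best: 212 pts.

212 pts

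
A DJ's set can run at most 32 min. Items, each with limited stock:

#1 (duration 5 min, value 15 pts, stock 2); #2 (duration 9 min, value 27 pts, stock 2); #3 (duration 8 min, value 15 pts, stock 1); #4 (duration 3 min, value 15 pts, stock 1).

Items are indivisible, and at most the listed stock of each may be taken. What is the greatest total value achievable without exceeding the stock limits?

99 pts

Best selections within duration 32 and stock limits:
- 2×#1 + 2×#2 + 1×#4: duration 31, value 99
- 2×#1 + 1×#2 + 1×#3 + 1×#4: duration 30, value 87
- 1×#1 + 2×#2 + 1×#4: duration 26, value 84
- 2×#1 + 2×#2: duration 28, value 84
Best: 99 pts.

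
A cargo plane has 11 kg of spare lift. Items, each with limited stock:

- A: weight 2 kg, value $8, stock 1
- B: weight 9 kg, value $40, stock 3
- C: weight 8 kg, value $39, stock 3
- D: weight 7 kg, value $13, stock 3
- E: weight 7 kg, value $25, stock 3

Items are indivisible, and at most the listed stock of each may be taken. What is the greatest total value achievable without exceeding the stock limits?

$48

Top feasible selections:
- 1×A + 1×B: weight 11, value 48
- 1×A + 1×C: weight 10, value 47
- 1×B: weight 9, value 40
- 1×C: weight 8, value 39
Best: $48.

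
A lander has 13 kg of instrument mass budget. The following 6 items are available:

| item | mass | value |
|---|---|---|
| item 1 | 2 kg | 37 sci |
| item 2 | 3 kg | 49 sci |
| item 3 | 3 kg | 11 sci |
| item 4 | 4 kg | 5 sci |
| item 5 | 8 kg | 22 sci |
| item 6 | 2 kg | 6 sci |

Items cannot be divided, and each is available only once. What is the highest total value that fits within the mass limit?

Check high-value combinations within 13 kg:
- item 1+item 2+item 5: mass 2+3+8=13, value 37+49+22=108
- item 1+item 2+item 3+item 6: mass 2+3+3+2=10, value 37+49+11+6=103
- item 1+item 2+item 3+item 4: mass 2+3+3+4=12, value 37+49+11+5=102
- item 1+item 2+item 3: mass 2+3+3=8, value 37+49+11=97
Best: 108 sci.

108 sci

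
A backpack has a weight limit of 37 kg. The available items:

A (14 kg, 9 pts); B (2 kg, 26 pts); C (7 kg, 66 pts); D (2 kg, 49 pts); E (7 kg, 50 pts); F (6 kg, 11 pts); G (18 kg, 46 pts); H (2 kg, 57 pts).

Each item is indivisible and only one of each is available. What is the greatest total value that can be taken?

Check high-value combinations within 37 kg:
- C+D+E+G+H: weight 7+2+7+18+2=36, value 66+49+50+46+57=268
- B+C+D+E+F+H: weight 2+7+2+7+6+2=26, value 26+66+49+50+11+57=259
- A+B+C+D+E+H: weight 14+2+7+2+7+2=34, value 9+26+66+49+50+57=257
Best: 268 pts.

268 pts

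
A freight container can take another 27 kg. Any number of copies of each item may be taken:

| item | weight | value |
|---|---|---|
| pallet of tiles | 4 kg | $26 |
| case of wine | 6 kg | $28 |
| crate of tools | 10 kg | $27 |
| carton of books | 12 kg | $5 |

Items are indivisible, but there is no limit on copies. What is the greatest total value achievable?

Best value-per-unit is pallet of tiles at 26/4; filling with it alone gives 6×26 = 156.
Optimal mix: 5×pallet of tiles + 1×case of wine → weight 26, value 158.

$158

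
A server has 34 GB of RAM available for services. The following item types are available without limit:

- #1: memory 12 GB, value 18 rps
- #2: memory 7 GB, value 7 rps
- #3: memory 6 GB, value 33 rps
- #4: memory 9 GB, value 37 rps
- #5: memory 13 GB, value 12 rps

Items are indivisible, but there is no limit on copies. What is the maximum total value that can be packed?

Best value-per-unit is #3 at 33/6; filling with it alone gives 5×33 = 165.
Optimal mix: 4×#3 + 1×#4 → memory 33, value 169.

169 rps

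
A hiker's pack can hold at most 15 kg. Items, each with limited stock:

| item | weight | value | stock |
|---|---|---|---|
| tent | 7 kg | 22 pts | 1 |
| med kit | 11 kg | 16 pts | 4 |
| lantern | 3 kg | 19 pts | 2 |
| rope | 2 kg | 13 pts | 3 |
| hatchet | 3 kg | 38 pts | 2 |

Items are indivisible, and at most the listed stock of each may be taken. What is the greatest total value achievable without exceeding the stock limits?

134 pts

Top feasible selections:
- 1×lantern + 3×rope + 2×hatchet: weight 15, value 134
- 2×lantern + 1×rope + 2×hatchet: weight 14, value 127
Best: 134 pts.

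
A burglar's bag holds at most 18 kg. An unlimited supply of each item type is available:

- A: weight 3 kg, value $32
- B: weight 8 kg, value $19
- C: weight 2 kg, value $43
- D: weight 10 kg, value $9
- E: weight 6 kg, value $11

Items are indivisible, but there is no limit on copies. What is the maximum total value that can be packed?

$387

Best value-per-unit is C at 43/2, and filling with it alone uses weight 9×2=18. No mix of the others beats 9×43 = 387.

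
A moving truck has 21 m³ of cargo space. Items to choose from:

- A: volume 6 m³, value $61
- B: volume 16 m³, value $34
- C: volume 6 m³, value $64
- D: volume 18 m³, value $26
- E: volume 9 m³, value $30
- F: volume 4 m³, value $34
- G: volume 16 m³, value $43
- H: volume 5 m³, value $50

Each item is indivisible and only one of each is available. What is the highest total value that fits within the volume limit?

$209

Check high-value combinations within 21 m³:
- A+C+F+H: volume 6+6+4+5=21, value 61+64+34+50=209
- A+C+H: volume 6+6+5=17, value 61+64+50=175
- A+C+F: volume 6+6+4=16, value 61+64+34=159
- A+C+E: volume 6+6+9=21, value 61+64+30=155
Best: $209.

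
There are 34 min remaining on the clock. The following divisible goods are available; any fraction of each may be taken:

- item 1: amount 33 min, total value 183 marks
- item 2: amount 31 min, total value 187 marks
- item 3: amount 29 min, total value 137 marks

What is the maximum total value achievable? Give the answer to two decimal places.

Take in order of value per unit:
- item 2 (187/31 per unit): all 31 → value 187, running total 187.00
- item 1 (183/33 per unit): 3 of 33 → value 3×183/33 = 16.6364, running total 203.64
Total 203.64.

203.64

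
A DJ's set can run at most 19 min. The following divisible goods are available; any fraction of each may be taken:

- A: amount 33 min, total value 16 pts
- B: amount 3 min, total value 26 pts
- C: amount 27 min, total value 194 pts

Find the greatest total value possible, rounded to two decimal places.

Take in order of value per unit:
- B (26/3 per unit): all 3 → value 26, running total 26.00
- C (194/27 per unit): 16 of 27 → value 16×194/27 = 114.9630, running total 140.96
Total 140.96.

140.96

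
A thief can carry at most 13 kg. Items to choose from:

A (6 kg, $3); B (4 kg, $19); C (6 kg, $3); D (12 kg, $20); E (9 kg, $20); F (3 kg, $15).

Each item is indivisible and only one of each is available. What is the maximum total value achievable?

This is a 0/1 knapsack; check combinations near the capacity.
- B+E: weight 4+9=13, value 19+20=39
- A+B+F: weight 6+4+3=13, value 3+19+15=37
- B+C+F: weight 4+6+3=13, value 19+3+15=37
- E+F: weight 9+3=12, value 20+15=35
- B+F: weight 4+3=7, value 19+15=34
Best: $39.

$39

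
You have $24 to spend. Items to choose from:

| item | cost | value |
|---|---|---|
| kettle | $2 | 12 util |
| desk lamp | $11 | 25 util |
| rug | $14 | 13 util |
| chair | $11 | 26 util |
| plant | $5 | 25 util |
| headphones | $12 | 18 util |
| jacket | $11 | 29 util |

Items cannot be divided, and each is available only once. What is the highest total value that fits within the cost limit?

67 util

Check high-value combinations within $24:
- kettle+chair+jacket: cost 2+11+11=24, value 12+26+29=67
- kettle+plant+jacket: cost 2+5+11=18, value 12+25+29=66
- kettle+desk lamp+jacket: cost 2+11+11=24, value 12+25+29=66
- kettle+chair+plant: cost 2+11+5=18, value 12+26+25=63
- kettle+desk lamp+chair: cost 2+11+11=24, value 12+25+26=63
Best: 67 util.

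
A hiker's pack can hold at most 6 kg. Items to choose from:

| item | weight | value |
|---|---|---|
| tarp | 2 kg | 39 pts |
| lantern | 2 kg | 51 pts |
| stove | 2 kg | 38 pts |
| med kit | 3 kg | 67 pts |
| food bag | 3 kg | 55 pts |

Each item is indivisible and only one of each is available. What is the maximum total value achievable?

Check high-value combinations within 6 kg:
- tarp+lantern+stove: weight 2+2+2=6, value 39+51+38=128
- med kit+food bag: weight 3+3=6, value 67+55=122
- lantern+med kit: weight 2+3=5, value 51+67=118
- tarp+med kit: weight 2+3=5, value 39+67=106
Best: 128 pts.

128 pts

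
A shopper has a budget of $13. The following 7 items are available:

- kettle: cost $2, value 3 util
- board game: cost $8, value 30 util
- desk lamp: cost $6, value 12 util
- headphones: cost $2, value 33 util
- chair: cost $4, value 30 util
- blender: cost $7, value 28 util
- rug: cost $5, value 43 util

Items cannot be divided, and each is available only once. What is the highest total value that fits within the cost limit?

109 util

This is a 0/1 knapsack; check combinations near the capacity.
- kettle+headphones+chair+rug: cost 2+2+4+5=13, value 3+33+30+43=109
- headphones+chair+rug: cost 2+4+5=11, value 33+30+43=106
- headphones+chair+blender: cost 2+4+7=13, value 33+30+28=91
- desk lamp+headphones+rug: cost 6+2+5=13, value 12+33+43=88
- kettle+headphones+rug: cost 2+2+5=9, value 3+33+43=79
Best: 109 util.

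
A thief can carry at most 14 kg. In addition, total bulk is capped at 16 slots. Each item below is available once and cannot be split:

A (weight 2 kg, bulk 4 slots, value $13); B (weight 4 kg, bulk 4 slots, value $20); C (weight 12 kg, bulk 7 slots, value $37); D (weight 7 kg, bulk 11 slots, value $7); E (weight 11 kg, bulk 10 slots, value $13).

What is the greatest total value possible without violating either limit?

$50

Feasible sets respecting both limits:
- A+C: weight 14, bulk 11, value 50
- C: weight 12, bulk 7, value 37
- A+B: weight 6, bulk 8, value 33
- B+D: weight 11, bulk 15, value 27
Best: $50.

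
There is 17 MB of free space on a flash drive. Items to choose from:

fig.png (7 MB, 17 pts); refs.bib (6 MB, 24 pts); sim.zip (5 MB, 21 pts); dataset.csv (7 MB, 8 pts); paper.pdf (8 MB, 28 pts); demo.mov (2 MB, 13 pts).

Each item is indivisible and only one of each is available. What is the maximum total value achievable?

65 pts

Check high-value combinations within 17 MB:
- refs.bib+paper.pdf+demo.mov: size 6+8+2=16, value 24+28+13=65
- sim.zip+paper.pdf+demo.mov: size 5+8+2=15, value 21+28+13=62
- refs.bib+sim.zip+demo.mov: size 6+5+2=13, value 24+21+13=58
- fig.png+paper.pdf+demo.mov: size 7+8+2=17, value 17+28+13=58
Best: 65 pts.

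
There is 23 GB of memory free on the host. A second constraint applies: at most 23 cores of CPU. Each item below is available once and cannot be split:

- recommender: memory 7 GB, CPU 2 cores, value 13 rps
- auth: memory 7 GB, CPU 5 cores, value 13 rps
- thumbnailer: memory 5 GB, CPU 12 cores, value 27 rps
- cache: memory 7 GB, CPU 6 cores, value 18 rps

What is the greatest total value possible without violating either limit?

Feasible sets respecting both limits:
- recommender+thumbnailer+cache: memory 19, CPU 20, value 58
- auth+thumbnailer+cache: memory 19, CPU 23, value 58
- recommender+auth+thumbnailer: memory 19, CPU 19, value 53
Best: 58 rps.

58 rps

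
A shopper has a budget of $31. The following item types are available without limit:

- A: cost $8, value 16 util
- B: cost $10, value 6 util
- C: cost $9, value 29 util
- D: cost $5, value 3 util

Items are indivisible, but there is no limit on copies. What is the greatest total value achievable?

Best value-per-unit is C at 29/9, and filling with it alone uses cost 3×9=27. No mix of the others beats 3×29 = 87.

87 util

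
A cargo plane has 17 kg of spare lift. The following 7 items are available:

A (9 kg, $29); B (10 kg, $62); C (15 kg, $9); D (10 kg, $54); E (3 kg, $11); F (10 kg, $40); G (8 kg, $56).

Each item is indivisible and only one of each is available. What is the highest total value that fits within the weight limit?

$85

Check high-value combinations within 17 kg:
- A+G: weight 9+8=17, value 29+56=85
- B+E: weight 10+3=13, value 62+11=73
- E+G: weight 3+8=11, value 11+56=67
- D+E: weight 10+3=13, value 54+11=65
Best: $85.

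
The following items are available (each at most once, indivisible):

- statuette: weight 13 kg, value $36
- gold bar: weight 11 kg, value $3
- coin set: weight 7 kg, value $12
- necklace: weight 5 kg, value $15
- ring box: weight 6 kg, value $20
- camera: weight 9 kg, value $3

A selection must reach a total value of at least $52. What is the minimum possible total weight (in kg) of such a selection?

Subsets with value ≥ 52, sorted by total weight:
- statuette+ring box: weight 19, value 56
- statuette+necklace+ring box: weight 24, value 71
- statuette+coin set+necklace: weight 25, value 63
- statuette+coin set+ring box: weight 26, value 68
Minimum weight: 19 kg.

19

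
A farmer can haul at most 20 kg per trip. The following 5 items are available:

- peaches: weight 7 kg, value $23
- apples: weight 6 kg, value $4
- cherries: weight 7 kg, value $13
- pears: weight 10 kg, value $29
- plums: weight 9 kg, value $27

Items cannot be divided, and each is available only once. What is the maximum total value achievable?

Check high-value combinations within 20 kg:
- pears+plums: weight 10+9=19, value 29+27=56
- peaches+pears: weight 7+10=17, value 23+29=52
- peaches+plums: weight 7+9=16, value 23+27=50
- cherries+pears: weight 7+10=17, value 13+29=42
- cherries+plums: weight 7+9=16, value 13+27=40
Best: $56.

$56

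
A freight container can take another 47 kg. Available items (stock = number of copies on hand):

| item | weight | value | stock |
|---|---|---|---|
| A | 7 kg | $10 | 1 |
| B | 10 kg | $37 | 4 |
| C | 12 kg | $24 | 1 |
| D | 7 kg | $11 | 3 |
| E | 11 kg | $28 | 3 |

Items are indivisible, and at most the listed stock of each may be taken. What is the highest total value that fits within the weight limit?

Best selections within weight 47 and stock limits:
- 4×B + 1×D: weight 47, value 159
- 1×A + 4×B: weight 47, value 158
- 4×B: weight 40, value 148
- 3×B + 1×E: weight 41, value 139
Best: $159.

$159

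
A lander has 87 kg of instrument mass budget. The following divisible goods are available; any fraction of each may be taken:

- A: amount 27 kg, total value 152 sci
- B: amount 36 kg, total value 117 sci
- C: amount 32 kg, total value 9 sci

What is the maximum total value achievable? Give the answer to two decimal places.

Take in order of value per unit:
- A (152/27 per unit): all 27 → value 152, running total 152.00
- B (117/36 per unit): all 36 → value 117, running total 269.00
- C (9/32 per unit): 24 of 32 → value 24×9/32 = 6.7500, running total 275.75
Total 275.75.

275.75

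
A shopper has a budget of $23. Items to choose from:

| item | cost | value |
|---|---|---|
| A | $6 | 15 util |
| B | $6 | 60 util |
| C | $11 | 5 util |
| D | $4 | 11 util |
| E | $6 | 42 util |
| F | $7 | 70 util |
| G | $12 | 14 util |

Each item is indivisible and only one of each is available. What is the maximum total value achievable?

Check high-value combinations within $23:
- B+D+E+F: cost 6+4+6+7=23, value 60+11+42+70=183
- B+E+F: cost 6+6+7=19, value 60+42+70=172
- A+B+D+F: cost 6+6+4+7=23, value 15+60+11+70=156
- A+B+F: cost 6+6+7=19, value 15+60+70=145
- B+D+F: cost 6+4+7=17, value 60+11+70=141
Best: 183 util.

183 util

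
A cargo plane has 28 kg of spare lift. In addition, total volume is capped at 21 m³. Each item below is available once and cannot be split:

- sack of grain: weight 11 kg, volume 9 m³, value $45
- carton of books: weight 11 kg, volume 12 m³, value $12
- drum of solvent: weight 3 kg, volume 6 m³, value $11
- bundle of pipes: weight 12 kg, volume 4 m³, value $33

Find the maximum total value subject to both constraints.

Feasible sets respecting both limits:
- sack of grain+drum of solvent+bundle of pipes: weight 26, volume 19, value 89
- sack of grain+bundle of pipes: weight 23, volume 13, value 78
- sack of grain+carton of books: weight 22, volume 21, value 57
- sack of grain+drum of solvent: weight 14, volume 15, value 56
Best: $89.

$89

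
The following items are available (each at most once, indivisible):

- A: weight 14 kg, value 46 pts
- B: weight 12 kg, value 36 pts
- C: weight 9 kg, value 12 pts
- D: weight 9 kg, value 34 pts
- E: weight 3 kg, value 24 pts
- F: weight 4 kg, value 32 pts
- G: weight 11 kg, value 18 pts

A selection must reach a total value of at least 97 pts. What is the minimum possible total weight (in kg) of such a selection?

21

Subsets with value ≥ 97, sorted by total weight:
- A+E+F: weight 21, value 102
- B+D+F: weight 25, value 102
- C+D+E+F: weight 25, value 102
- A+D+E: weight 26, value 104
Minimum weight: 21 kg.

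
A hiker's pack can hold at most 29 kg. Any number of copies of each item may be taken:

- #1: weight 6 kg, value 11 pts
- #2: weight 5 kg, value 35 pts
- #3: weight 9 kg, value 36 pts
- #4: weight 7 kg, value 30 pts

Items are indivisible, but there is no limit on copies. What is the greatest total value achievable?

176 pts

Best value-per-unit is #2 at 35/5; filling with it alone gives 5×35 = 175.
Optimal mix: 4×#2 + 1×#3 → weight 29, value 176.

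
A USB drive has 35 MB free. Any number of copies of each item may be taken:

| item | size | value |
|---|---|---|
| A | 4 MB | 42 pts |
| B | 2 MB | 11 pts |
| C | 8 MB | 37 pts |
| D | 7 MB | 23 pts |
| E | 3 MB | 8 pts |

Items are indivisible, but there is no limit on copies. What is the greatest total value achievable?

347 pts

Best value-per-unit is A at 42/4; filling with it alone gives 8×42 = 336.
Optimal mix: 8×A + 1×B → size 34, value 347.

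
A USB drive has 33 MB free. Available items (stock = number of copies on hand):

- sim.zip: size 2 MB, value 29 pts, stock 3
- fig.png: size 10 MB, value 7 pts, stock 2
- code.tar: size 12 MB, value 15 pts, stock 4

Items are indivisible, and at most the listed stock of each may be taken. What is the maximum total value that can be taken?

Top feasible selections:
- 3×sim.zip + 2×code.tar: size 30, value 117
- 3×sim.zip + 1×fig.png + 1×code.tar: size 28, value 109
Best: 117 pts.

117 pts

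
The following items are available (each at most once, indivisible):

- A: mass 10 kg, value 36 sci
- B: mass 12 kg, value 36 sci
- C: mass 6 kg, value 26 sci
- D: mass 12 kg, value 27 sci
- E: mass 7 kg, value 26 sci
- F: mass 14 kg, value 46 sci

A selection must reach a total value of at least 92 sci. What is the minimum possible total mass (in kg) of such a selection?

Subsets with value ≥ 92, sorted by total mass:
- C+E+F: mass 27, value 98
- A+B+C: mass 28, value 98
- A+B+E: mass 29, value 98
Minimum mass: 27 kg.

27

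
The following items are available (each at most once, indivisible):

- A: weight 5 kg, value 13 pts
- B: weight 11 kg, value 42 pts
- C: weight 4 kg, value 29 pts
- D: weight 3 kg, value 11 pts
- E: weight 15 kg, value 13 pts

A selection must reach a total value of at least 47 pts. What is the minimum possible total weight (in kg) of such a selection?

12

Subsets with value ≥ 47, sorted by total weight:
- A+C+D: weight 12, value 53
- B+D: weight 14, value 53
Minimum weight: 12 kg.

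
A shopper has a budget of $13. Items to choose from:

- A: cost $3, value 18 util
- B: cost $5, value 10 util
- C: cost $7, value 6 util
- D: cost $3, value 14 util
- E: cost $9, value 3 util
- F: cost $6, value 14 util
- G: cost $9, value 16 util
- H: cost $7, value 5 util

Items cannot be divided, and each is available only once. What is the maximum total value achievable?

Check high-value combinations within $13:
- A+D+F: cost 3+3+6=12, value 18+14+14=46
- A+B+D: cost 3+5+3=11, value 18+10+14=42
- A+C+D: cost 3+7+3=13, value 18+6+14=38
- A+D+H: cost 3+3+7=13, value 18+14+5=37
Best: 46 util.

46 util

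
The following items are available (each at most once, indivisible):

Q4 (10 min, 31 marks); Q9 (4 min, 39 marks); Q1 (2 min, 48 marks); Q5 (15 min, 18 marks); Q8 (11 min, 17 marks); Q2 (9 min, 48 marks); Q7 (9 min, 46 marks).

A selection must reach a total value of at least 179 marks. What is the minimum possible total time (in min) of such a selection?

24

Subsets with value ≥ 179, sorted by total time:
- Q9+Q1+Q2+Q7: time 24, value 181
- Q4+Q9+Q1+Q2+Q7: time 34, value 212
- Q9+Q1+Q8+Q2+Q7: time 35, value 198
- Q4+Q9+Q1+Q8+Q2: time 36, value 183
Minimum time: 24 min.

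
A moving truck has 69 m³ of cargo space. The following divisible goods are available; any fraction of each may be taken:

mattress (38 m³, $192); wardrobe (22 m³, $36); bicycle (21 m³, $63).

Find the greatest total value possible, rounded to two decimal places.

271.36

Take in order of value per unit:
- mattress (192/38 per unit): all 38 → value 192, running total 192.00
- bicycle (63/21 per unit): all 21 → value 63, running total 255.00
- wardrobe (36/22 per unit): 10 of 22 → value 10×36/22 = 16.3636, running total 271.36
Total 271.36.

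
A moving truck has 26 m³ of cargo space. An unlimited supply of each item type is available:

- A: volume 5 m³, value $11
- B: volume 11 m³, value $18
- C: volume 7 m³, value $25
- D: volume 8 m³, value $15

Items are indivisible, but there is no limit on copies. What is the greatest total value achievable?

$86

Best value-per-unit is C at 25/7; filling with it alone gives 3×25 = 75.
Optimal mix: 1×A + 3×C → volume 26, value 86.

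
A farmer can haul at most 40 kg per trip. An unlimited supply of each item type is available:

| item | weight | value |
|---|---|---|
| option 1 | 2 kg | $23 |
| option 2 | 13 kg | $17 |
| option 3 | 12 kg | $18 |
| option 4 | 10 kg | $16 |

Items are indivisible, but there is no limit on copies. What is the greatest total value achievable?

$460

Best value-per-unit is option 1 at 23/2, and filling with it alone uses weight 20×2=40. No mix of the others beats 20×23 = 460.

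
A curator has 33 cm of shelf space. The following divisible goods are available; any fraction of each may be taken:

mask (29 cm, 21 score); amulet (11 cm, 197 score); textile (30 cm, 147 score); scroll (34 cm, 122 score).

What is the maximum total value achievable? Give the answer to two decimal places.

304.80

Take in order of value per unit:
- amulet (197/11 per unit): all 11 → value 197, running total 197.00
- textile (147/30 per unit): 22 of 30 → value 22×147/30 = 107.8000, running total 304.80
Total 304.80.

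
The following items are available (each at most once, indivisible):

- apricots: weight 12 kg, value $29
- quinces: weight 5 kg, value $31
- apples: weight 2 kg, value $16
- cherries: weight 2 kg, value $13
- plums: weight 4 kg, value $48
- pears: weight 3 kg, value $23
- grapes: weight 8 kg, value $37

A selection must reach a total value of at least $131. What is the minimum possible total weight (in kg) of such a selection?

Subsets with value ≥ 131, sorted by total weight:
- quinces+apples+cherries+plums+pears: weight 16, value 131
- apples+cherries+plums+pears+grapes: weight 19, value 137
- quinces+apples+plums+grapes: weight 19, value 132
- quinces+plums+pears+grapes: weight 20, value 139
Minimum weight: 16 kg.

16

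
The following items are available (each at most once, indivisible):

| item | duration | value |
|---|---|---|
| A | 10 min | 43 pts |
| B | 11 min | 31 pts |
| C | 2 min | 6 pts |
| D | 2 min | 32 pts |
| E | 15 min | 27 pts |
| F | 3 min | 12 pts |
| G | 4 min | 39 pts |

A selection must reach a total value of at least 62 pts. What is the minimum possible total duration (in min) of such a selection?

Subsets with value ≥ 62, sorted by total duration:
- D+G: duration 6, value 71
- C+D+G: duration 8, value 77
- D+F+G: duration 9, value 83
Minimum duration: 6 min.

6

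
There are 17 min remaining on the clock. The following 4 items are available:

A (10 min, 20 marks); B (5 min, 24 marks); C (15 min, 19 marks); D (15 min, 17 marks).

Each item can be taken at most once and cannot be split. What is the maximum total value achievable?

44 marks

Check high-value combinations within 17 min:
- A+B: time 10+5=15, value 20+24=44
- B: time 5, value 24
- A: time 10, value 20
Best: 44 marks.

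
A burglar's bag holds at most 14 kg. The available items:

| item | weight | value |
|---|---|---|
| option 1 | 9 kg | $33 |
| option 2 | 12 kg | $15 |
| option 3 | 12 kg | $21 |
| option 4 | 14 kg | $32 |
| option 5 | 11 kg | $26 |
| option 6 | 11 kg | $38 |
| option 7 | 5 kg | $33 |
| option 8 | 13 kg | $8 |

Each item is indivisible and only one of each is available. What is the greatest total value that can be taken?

$66

This is a 0/1 knapsack; check combinations near the capacity.
- option 1+option 7: weight 9+5=14, value 33+33=66
- option 6: weight 11, value 38
- option 7: weight 5, value 33
- option 1: weight 9, value 33
Best: $66.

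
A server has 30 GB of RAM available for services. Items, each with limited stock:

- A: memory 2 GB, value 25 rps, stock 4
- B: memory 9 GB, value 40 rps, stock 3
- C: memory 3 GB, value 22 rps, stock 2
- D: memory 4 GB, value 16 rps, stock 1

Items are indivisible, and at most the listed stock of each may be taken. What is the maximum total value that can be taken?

202 rps

Best selections within memory 30 and stock limits:
- 4×A + 2×B + 1×C: memory 29, value 202
- 4×A + 1×B + 2×C + 1×D: memory 27, value 200
- 3×A + 2×B + 2×C: memory 30, value 199
Best: 202 rps.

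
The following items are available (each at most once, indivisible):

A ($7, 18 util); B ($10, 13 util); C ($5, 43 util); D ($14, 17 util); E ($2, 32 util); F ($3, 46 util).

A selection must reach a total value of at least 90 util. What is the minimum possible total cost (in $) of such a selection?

Subsets with value ≥ 90, sorted by total cost:
- C+E+F: cost 10, value 121
- A+E+F: cost 12, value 96
- A+C+E: cost 14, value 93
- A+C+F: cost 15, value 107
Minimum cost: 10 $.

10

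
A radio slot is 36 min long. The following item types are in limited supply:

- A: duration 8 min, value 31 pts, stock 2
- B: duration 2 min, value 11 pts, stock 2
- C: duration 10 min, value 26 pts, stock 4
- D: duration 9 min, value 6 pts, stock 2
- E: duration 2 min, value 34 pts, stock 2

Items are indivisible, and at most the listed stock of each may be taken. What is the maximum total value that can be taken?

Best selections within duration 36 and stock limits:
- 2×A + 2×B + 1×C + 2×E: duration 34, value 178
- 1×A + 2×B + 2×C + 2×E: duration 36, value 173
Best: 178 pts.

178 pts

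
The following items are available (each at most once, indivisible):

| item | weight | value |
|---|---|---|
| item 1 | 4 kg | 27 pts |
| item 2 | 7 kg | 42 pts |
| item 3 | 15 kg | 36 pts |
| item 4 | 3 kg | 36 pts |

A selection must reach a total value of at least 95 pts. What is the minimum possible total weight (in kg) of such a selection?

14

Subsets with value ≥ 95, sorted by total weight:
- item 1+item 2+item 4: weight 14, value 105
- item 1+item 3+item 4: weight 22, value 99
- item 2+item 3+item 4: weight 25, value 114
Minimum weight: 14 kg.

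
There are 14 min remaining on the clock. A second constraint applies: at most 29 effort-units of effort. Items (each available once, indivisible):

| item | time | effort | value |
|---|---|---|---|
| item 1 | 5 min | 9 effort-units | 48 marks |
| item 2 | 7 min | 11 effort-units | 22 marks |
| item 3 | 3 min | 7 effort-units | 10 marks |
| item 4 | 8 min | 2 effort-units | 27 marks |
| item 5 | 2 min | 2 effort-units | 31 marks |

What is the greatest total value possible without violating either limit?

101 marks

Feasible sets respecting both limits:
- item 1+item 2+item 5: time 14, effort 22, value 101
- item 1+item 3+item 5: time 10, effort 18, value 89
- item 1+item 5: time 7, effort 11, value 79
- item 1+item 4: time 13, effort 11, value 75
Best: 101 marks.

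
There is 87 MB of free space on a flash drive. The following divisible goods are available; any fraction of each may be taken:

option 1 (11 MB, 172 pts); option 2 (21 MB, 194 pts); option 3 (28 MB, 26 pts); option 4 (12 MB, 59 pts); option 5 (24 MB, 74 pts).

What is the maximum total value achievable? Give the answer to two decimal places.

516.64

Take in order of value per unit:
- option 1 (172/11 per unit): all 11 → value 172, running total 172.00
- option 2 (194/21 per unit): all 21 → value 194, running total 366.00
- option 4 (59/12 per unit): all 12 → value 59, running total 425.00
- option 5 (74/24 per unit): all 24 → value 74, running total 499.00
- option 3 (26/28 per unit): 19 of 28 → value 19×26/28 = 17.6429, running total 516.64
Total 516.64.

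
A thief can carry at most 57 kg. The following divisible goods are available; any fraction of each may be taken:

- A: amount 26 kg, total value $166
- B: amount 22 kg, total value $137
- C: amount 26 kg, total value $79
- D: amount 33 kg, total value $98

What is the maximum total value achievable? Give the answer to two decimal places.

330.35

Take in order of value per unit:
- A (166/26 per unit): all 26 → value 166, running total 166.00
- B (137/22 per unit): all 22 → value 137, running total 303.00
- C (79/26 per unit): 9 of 26 → value 9×79/26 = 27.3462, running total 330.35
Total 330.35.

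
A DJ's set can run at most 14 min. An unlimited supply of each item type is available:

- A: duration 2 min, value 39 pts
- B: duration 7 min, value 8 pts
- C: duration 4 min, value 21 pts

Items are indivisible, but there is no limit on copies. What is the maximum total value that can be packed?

Best value-per-unit is A at 39/2, and filling with it alone uses duration 7×2=14. No mix of the others beats 7×39 = 273.

273 pts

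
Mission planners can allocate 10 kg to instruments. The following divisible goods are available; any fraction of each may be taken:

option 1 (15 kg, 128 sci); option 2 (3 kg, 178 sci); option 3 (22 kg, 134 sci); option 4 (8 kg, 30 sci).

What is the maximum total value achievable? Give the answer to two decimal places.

237.73

Take in order of value per unit:
- option 2 (178/3 per unit): all 3 → value 178, running total 178.00
- option 1 (128/15 per unit): 7 of 15 → value 7×128/15 = 59.7333, running total 237.73
Total 237.73.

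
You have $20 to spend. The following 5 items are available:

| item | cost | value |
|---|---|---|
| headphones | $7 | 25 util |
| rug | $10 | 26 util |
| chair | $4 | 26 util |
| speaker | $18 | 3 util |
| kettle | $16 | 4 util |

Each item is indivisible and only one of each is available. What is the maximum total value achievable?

52 util

This is a 0/1 knapsack; check combinations near the capacity.
- rug+chair: cost 10+4=14, value 26+26=52
- headphones+chair: cost 7+4=11, value 25+26=51
- headphones+rug: cost 7+10=17, value 25+26=51
- chair+kettle: cost 4+16=20, value 26+4=30
Best: 52 util.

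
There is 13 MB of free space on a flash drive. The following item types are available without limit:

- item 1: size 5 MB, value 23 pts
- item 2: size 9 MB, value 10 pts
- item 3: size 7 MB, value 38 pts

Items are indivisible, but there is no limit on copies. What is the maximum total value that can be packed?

Best value-per-unit is item 3 at 38/7; filling with it alone gives 1×38 = 38.
Optimal mix: 1×item 1 + 1×item 3 → size 12, value 61.

61 pts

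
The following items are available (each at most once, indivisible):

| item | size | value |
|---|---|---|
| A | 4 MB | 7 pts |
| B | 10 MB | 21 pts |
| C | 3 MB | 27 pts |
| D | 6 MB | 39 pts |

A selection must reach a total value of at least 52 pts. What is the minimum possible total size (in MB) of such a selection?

9

Subsets with value ≥ 52, sorted by total size:
- C+D: size 9, value 66
- A+C+D: size 13, value 73
- B+D: size 16, value 60
- A+B+C: size 17, value 55
Minimum size: 9 MB.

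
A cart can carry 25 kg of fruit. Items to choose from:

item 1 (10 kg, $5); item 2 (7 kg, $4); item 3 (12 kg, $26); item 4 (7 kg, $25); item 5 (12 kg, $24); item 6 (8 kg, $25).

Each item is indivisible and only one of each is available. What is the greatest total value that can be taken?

$55

Check high-value combinations within 25 kg:
- item 1+item 4+item 6: weight 10+7+8=25, value 5+25+25=55
- item 2+item 4+item 6: weight 7+7+8=22, value 4+25+25=54
- item 3+item 4: weight 12+7=19, value 26+25=51
- item 3+item 6: weight 12+8=20, value 26+25=51
Best: $55.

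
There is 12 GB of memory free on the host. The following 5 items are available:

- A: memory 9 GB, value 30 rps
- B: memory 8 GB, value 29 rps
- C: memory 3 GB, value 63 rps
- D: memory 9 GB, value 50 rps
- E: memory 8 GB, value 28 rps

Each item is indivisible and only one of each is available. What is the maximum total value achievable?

Check high-value combinations within 12 GB:
- C+D: memory 3+9=12, value 63+50=113
- A+C: memory 9+3=12, value 30+63=93
- B+C: memory 8+3=11, value 29+63=92
Best: 113 rps.

113 rps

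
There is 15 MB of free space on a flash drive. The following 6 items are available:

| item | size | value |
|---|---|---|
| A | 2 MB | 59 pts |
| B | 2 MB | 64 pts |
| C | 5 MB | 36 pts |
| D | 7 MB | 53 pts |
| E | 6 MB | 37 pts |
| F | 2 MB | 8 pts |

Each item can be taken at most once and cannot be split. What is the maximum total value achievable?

196 pts

Check high-value combinations within 15 MB:
- A+B+C+E: size 2+2+5+6=15, value 59+64+36+37=196
- A+B+D+F: size 2+2+7+2=13, value 59+64+53+8=184
- A+B+D: size 2+2+7=11, value 59+64+53=176
- A+B+E+F: size 2+2+6+2=12, value 59+64+37+8=168
- A+B+C+F: size 2+2+5+2=11, value 59+64+36+8=167
Best: 196 pts.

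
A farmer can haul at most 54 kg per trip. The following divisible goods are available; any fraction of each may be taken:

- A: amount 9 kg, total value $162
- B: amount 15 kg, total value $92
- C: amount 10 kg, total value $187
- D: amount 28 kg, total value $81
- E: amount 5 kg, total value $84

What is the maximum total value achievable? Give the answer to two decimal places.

Take in order of value per unit:
- C (187/10 per unit): all 10 → value 187, running total 187.00
- A (162/9 per unit): all 9 → value 162, running total 349.00
- E (84/5 per unit): all 5 → value 84, running total 433.00
- B (92/15 per unit): all 15 → value 92, running total 525.00
- D (81/28 per unit): 15 of 28 → value 15×81/28 = 43.3929, running total 568.39
Total 568.39.

568.39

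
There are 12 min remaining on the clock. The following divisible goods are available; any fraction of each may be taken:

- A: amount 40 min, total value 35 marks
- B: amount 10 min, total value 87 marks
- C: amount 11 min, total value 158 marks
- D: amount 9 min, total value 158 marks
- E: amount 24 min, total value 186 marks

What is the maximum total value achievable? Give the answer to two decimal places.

201.09

Take in order of value per unit:
- D (158/9 per unit): all 9 → value 158, running total 158.00
- C (158/11 per unit): 3 of 11 → value 3×158/11 = 43.0909, running total 201.09
Total 201.09.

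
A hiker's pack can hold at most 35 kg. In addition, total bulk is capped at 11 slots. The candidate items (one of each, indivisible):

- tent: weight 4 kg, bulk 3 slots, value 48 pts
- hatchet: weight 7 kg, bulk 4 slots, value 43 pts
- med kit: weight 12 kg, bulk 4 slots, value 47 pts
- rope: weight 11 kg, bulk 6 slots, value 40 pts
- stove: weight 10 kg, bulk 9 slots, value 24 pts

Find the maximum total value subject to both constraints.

138 pts

Feasible sets respecting both limits:
- tent+hatchet+med kit: weight 23, bulk 11, value 138
- tent+med kit: weight 16, bulk 7, value 95
- tent+hatchet: weight 11, bulk 7, value 91
Best: 138 pts.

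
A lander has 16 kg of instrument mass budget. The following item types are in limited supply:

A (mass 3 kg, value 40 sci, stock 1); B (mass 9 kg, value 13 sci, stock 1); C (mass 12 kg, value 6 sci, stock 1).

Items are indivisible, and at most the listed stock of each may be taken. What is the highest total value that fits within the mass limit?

53 sci

Top feasible selections:
- 1×A + 1×B: mass 12, value 53
- 1×A + 1×C: mass 15, value 46
Best: 53 sci.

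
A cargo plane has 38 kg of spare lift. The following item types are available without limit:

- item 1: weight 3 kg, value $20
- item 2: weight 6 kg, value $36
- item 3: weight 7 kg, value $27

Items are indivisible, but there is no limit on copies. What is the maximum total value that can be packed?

$240

Best value-per-unit is item 1 at 20/3, and filling with it alone uses weight 12×3=36. No mix of the others beats 12×20 = 240.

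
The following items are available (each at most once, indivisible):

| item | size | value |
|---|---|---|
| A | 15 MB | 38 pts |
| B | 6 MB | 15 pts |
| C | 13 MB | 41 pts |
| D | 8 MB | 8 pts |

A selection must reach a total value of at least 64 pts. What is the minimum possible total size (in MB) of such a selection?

Subsets with value ≥ 64, sorted by total size:
- B+C+D: size 27, value 64
- A+C: size 28, value 79
Minimum size: 27 MB.

27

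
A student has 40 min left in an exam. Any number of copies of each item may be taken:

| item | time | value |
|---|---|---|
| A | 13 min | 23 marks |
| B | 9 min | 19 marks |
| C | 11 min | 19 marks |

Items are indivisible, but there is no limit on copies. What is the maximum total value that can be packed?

80 marks

Best value-per-unit is B at 19/9; filling with it alone gives 4×19 = 76.
Optimal mix: 1×A + 3×B → time 40, value 80.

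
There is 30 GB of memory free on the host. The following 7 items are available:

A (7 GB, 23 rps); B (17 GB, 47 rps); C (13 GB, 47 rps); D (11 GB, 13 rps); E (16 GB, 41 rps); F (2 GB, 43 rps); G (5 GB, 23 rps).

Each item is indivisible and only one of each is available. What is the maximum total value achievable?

136 rps

Check high-value combinations within 30 GB:
- A+C+F+G: memory 7+13+2+5=27, value 23+47+43+23=136
- A+E+F+G: memory 7+16+2+5=30, value 23+41+43+23=130
- C+F+G: memory 13+2+5=20, value 47+43+23=113
- A+C+F: memory 7+13+2=22, value 23+47+43=113
- B+F+G: memory 17+2+5=24, value 47+43+23=113
Best: 136 rps.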